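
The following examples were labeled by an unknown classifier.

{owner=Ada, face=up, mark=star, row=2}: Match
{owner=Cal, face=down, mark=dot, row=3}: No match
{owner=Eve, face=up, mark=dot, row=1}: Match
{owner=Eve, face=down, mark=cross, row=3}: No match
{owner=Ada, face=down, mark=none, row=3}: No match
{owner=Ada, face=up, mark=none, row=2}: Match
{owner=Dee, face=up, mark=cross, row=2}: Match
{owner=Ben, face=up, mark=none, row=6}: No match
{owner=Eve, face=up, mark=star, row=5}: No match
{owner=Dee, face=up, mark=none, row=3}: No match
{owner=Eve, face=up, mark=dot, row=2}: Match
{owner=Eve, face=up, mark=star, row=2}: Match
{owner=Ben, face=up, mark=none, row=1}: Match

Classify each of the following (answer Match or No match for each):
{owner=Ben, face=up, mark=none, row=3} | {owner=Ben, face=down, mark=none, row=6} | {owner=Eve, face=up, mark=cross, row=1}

One predicate separates the groups cleanly: row ≤ 2.
{owner=Ben, face=up, mark=none, row=3} — row = 3, hence No match.
{owner=Ben, face=down, mark=none, row=6} — row = 6, hence No match.
{owner=Eve, face=up, mark=cross, row=1} — row = 1, hence Match.

No match, No match, Match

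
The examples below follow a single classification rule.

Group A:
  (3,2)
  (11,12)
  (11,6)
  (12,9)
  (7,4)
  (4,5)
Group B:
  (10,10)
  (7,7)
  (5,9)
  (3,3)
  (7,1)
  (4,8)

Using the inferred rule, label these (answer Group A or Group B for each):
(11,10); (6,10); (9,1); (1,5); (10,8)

Group A, Group B, Group B, Group B, Group B

A rule that fits every label: sum is odd — true of each 'Group A' example, false of each 'Group B' one.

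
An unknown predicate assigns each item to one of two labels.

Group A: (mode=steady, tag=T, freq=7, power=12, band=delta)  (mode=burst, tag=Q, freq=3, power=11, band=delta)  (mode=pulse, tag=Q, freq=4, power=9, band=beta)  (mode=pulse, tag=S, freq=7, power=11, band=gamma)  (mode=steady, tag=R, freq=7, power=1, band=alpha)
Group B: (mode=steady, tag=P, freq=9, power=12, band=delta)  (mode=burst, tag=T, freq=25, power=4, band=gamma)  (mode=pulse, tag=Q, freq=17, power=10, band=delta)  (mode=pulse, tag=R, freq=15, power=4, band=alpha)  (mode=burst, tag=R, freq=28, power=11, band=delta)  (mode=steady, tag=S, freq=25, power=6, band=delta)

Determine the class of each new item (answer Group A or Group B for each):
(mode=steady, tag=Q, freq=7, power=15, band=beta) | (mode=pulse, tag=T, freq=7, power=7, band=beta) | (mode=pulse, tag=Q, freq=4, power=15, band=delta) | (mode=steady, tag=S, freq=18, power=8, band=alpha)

Group A, Group A, Group A, Group B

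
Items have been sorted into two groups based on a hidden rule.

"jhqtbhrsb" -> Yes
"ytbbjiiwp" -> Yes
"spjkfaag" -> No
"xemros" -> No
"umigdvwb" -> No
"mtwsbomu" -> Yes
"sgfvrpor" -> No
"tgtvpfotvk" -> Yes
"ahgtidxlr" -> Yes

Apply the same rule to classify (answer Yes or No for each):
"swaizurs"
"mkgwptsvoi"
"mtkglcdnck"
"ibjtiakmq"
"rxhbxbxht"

No, Yes, Yes, Yes, Yes

One predicate separates the groups cleanly: contains 't'.
"swaizurs" — no 't', hence No. "mkgwptsvoi" — has 't', hence Yes. "mtkglcdnck" — has 't', hence Yes. "ibjtiakmq" — has 't', hence Yes. "rxhbxbxht" — has 't', hence Yes.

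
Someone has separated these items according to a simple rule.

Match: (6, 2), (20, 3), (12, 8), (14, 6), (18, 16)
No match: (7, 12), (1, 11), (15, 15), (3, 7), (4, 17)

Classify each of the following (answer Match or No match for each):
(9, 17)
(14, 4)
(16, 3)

No match, Match, Match

Rule: first > second. This holds for each 'Match' example and fails for each 'No match' one.
(9, 17): No match (9 < 17). (14, 4): Match (14 > 4). (16, 3): Match (16 > 3).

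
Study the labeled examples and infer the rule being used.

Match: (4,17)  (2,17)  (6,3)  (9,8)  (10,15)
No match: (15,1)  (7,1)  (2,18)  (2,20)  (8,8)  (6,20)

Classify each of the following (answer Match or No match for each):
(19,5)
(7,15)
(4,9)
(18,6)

Checking candidate rules against both groups, what survives is: sum is odd.
(19,5) → 19+5 = 24 → No match.
(7,15) → 7+15 = 22 → No match.
(4,9) → 4+9 = 13 → Match.
(18,6) → 18+6 = 24 → No match.

No match, No match, Match, No match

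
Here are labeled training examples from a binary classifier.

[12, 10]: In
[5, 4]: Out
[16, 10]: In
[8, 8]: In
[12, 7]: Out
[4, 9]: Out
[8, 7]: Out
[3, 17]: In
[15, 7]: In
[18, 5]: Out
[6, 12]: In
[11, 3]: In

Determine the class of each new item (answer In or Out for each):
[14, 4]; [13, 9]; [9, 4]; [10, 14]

In, In, Out, In

The common property of the 'In' items is: sum is even. No 'Out' item has it.
[14, 4]: In (14+4 = 18). [13, 9]: In (13+9 = 22). [9, 4]: Out (9+4 = 13). [10, 14]: In (10+14 = 24).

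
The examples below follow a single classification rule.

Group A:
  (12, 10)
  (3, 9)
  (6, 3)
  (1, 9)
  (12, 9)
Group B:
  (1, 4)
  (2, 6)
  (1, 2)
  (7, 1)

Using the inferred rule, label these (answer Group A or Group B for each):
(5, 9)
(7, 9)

Group A, Group A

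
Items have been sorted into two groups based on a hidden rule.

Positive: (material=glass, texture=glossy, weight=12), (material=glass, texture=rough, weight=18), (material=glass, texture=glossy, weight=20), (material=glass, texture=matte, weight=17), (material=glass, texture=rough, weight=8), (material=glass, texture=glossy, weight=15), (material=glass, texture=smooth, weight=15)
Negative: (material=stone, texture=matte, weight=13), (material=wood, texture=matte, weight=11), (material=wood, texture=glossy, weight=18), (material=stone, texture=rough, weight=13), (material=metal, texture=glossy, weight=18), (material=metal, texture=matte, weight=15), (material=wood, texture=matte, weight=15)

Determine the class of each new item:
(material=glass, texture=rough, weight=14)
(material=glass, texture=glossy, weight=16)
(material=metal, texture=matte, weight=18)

Positive, Positive, Negative

The common property of the 'Positive' items is: material is glass. No 'Negative' item has it.
(material=glass, texture=rough, weight=14): material is glass — passes, so Positive. (material=glass, texture=glossy, weight=16): material is glass — passes, so Positive. (material=metal, texture=matte, weight=18): material is metal — doesn't qualify, so Negative.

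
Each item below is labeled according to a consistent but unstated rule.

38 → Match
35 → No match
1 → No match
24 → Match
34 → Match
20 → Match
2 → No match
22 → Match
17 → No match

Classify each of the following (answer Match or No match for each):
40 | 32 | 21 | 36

Match, Match, No match, Match

All 'Match' examples share one property — even AND at least 17 — and every 'No match' example lacks it.
40 → 40 is even, 40 ≥ 17 → Match. 32 → 32 is even, 32 ≥ 17 → Match. 21 → 21 is odd, 21 ≥ 17 → No match. 36 → 36 is even, 36 ≥ 17 → Match.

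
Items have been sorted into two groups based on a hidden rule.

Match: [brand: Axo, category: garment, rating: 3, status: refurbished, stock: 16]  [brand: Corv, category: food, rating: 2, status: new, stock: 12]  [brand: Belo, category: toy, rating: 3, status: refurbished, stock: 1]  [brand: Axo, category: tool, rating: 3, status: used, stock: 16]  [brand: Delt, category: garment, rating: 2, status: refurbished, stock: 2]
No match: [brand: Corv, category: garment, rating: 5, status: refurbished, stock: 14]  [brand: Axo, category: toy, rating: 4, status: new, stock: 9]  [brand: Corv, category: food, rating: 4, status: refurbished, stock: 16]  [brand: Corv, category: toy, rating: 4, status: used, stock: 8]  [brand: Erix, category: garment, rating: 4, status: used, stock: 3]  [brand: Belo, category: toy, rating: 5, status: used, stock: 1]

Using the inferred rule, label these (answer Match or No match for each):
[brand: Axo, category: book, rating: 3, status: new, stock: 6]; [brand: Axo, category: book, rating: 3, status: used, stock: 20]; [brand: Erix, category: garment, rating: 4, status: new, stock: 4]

The rule appears to be: rating ≤ 3.
[brand: Axo, category: book, rating: 3, status: new, stock: 6]: Match (rating = 3).
[brand: Axo, category: book, rating: 3, status: used, stock: 20]: Match (rating = 3).
[brand: Erix, category: garment, rating: 4, status: new, stock: 4]: No match (rating = 4).

Match, Match, No match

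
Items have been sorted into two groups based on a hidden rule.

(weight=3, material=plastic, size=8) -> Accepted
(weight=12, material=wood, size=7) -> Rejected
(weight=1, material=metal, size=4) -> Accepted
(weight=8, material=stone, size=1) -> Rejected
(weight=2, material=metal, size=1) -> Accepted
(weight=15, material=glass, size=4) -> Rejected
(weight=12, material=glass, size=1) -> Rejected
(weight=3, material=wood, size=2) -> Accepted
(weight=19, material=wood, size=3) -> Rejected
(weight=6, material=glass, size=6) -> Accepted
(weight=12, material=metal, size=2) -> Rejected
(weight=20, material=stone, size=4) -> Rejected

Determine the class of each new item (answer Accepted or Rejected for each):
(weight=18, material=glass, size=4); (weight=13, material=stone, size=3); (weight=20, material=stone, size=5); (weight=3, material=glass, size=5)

The classifier is using: weight ≤ 6.
(weight=18, material=glass, size=4) — weight = 18, hence Rejected.
(weight=13, material=stone, size=3) — weight = 13, hence Rejected.
(weight=20, material=stone, size=5) — weight = 20, hence Rejected.
(weight=3, material=glass, size=5) — weight = 3, hence Accepted.

Rejected, Rejected, Rejected, Accepted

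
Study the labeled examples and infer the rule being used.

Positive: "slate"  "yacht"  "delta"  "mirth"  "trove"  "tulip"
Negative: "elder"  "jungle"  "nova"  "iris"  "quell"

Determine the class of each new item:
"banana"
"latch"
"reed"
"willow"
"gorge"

Negative, Positive, Negative, Negative, Negative

'Positive' ⟺ contains 't'.
"banana" — no 't', hence Negative.
"latch" — has 't', hence Positive.
"reed" — no 't', hence Negative.
"willow" — no 't', hence Negative.
"gorge" — no 't', hence Negative.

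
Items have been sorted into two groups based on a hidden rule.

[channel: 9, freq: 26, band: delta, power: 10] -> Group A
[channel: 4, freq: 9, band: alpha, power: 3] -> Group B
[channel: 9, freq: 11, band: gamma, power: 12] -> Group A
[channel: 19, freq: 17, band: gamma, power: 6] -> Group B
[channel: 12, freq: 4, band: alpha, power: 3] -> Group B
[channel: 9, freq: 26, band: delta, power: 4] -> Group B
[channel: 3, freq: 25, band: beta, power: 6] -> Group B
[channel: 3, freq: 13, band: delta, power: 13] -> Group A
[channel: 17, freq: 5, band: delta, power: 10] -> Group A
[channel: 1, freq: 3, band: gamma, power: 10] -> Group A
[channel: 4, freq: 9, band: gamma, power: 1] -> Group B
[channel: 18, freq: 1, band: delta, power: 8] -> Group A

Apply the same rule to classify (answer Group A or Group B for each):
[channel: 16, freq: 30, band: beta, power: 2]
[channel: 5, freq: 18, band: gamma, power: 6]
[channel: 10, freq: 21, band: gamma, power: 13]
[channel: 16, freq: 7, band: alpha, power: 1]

Group B, Group B, Group A, Group B

'Group A' ⟺ power ≥ 8.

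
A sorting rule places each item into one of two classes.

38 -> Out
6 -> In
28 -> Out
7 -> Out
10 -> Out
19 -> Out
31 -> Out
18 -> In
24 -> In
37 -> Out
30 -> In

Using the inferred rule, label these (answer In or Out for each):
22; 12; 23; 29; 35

Out, In, Out, Out, Out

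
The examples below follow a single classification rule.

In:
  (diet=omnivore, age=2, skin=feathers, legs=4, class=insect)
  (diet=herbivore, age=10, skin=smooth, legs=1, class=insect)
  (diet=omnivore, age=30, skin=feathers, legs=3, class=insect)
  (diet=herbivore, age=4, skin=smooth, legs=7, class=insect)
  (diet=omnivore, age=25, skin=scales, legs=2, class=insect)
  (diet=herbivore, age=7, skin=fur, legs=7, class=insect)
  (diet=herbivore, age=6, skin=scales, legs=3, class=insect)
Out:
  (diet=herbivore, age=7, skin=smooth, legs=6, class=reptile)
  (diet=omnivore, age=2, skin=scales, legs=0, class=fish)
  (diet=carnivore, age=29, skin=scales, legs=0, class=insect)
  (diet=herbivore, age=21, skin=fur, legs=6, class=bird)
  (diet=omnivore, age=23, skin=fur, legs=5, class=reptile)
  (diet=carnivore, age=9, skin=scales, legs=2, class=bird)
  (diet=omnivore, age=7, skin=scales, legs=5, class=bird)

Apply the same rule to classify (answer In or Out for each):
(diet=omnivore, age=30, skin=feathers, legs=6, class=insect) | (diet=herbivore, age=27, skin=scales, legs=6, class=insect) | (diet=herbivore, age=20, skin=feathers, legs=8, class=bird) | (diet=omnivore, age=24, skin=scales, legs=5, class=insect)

In, In, Out, In

The rule appears to be: class is insect AND legs ≥ 1.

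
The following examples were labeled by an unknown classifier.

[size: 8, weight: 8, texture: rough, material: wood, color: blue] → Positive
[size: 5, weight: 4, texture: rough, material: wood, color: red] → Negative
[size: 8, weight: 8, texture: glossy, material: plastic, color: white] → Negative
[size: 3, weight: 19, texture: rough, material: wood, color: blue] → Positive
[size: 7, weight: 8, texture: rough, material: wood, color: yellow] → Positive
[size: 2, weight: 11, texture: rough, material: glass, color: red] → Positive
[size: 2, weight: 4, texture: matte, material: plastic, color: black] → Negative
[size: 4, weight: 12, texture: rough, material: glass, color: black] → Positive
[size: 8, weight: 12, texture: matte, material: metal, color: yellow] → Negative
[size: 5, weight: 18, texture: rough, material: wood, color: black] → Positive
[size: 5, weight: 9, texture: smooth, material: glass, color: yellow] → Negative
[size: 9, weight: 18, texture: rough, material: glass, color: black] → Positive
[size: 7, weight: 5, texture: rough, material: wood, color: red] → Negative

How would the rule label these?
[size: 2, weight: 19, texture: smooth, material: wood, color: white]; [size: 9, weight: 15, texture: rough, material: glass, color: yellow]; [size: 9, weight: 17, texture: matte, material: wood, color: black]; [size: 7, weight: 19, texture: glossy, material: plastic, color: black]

The pattern is that an item is 'Positive' exactly when: texture is rough AND weight ≥ 8.
[size: 2, weight: 19, texture: smooth, material: wood, color: white] — texture is smooth, weight = 19, hence Negative.
[size: 9, weight: 15, texture: rough, material: glass, color: yellow] — texture is rough, weight = 15, hence Positive.
[size: 9, weight: 17, texture: matte, material: wood, color: black] — texture is matte, weight = 17, hence Negative.
[size: 7, weight: 19, texture: glossy, material: plastic, color: black] — texture is glossy, weight = 19, hence Negative.

Negative, Positive, Negative, Negative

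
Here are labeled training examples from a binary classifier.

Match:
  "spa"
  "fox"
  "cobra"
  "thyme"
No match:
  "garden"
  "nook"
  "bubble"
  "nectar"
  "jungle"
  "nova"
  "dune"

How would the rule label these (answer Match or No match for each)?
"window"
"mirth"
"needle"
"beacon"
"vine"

No match, Match, No match, No match, No match

The distinguishing property — odd length — holds for all the 'Match' cases and none of the 'No match' cases.
"window": No match (length 6).
"mirth": Match (length 5).
"needle": No match (length 6).
"beacon": No match (length 6).
"vine": No match (length 4).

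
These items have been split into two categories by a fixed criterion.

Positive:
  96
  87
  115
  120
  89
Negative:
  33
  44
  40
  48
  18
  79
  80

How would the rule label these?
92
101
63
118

Positive, Positive, Negative, Positive

'Positive' ⟺ at least 87.
92 — 92 ≥ 87, hence Positive.
101 — 101 ≥ 87, hence Positive.
63 — 63 < 87, hence Negative.
118 — 118 ≥ 87, hence Positive.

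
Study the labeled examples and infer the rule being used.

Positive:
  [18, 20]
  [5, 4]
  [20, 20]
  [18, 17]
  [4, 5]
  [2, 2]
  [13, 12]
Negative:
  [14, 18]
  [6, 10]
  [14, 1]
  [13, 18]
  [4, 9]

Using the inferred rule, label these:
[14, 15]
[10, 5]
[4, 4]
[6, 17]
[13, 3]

Rule: |first − second| ≤ 2. This holds for each 'Positive' example and fails for each 'Negative' one.
[14, 15]: |14−15| = 1 — passes, so Positive. [10, 5]: |10−5| = 5 — doesn't qualify, so Negative. [4, 4]: |4−4| = 0 — passes, so Positive. [6, 17]: |6−17| = 11 — doesn't qualify, so Negative. [13, 3]: |13−3| = 10 — doesn't qualify, so Negative.

Positive, Negative, Positive, Negative, Negative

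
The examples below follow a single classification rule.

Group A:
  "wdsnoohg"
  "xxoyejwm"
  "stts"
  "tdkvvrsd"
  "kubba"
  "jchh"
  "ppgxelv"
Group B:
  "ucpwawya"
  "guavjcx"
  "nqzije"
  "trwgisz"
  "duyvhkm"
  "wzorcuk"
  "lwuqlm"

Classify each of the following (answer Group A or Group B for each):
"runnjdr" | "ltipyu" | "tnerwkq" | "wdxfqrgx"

Group A, Group B, Group B, Group B

Checking candidate rules against both groups, what survives is: has a double letter.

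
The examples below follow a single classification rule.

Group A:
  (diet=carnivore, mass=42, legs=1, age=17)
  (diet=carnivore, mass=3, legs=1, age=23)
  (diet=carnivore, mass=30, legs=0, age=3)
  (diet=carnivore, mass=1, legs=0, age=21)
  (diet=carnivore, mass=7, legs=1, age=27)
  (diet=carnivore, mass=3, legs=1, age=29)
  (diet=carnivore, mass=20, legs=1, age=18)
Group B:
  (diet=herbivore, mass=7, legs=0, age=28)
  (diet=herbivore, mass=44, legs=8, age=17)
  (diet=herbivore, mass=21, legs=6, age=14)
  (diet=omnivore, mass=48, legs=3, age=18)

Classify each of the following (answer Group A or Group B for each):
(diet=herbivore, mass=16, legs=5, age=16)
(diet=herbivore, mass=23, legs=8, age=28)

Looking at the examples, the only property every 'Group A' case has and every 'Group B' case lacks is: diet is carnivore.

Group B, Group B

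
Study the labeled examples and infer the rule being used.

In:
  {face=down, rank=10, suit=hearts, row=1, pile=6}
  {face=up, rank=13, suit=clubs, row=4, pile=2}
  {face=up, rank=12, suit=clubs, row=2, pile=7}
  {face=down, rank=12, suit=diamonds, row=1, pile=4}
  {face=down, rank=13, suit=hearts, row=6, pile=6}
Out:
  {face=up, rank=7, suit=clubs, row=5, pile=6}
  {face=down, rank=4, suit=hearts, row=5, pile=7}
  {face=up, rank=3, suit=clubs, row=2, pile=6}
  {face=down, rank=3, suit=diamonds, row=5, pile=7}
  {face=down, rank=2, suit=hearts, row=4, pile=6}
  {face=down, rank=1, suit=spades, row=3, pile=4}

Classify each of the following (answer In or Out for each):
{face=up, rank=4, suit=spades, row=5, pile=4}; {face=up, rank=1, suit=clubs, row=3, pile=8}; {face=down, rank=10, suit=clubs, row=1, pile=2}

Out, Out, In

The pattern is that an item is 'In' exactly when: rank ≥ 10.
Out: {face=up, rank=4, suit=spades, row=5, pile=4}, since rank = 4. Out: {face=up, rank=1, suit=clubs, row=3, pile=8}, since rank = 1. In: {face=down, rank=10, suit=clubs, row=1, pile=2}, since rank = 10.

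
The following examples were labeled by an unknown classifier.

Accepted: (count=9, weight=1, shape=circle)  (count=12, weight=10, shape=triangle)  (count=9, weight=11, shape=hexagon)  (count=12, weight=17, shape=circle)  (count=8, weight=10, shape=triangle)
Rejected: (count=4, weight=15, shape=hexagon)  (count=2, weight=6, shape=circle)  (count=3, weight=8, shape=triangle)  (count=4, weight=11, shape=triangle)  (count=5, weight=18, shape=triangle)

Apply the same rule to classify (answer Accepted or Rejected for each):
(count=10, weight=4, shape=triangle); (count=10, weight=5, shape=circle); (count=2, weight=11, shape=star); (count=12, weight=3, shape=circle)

The simplest hypothesis consistent with all the labels is: count ≥ 8.
Accepted: (count=10, weight=4, shape=triangle), since count = 10. Accepted: (count=10, weight=5, shape=circle), since count = 10. Rejected: (count=2, weight=11, shape=star), since count = 2. Accepted: (count=12, weight=3, shape=circle), since count = 12.

Accepted, Accepted, Rejected, Accepted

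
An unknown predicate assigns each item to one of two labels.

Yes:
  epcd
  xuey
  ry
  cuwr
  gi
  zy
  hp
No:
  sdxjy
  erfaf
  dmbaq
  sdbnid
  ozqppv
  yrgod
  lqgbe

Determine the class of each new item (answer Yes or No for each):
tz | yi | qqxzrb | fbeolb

The distinguishing property — length ≤ 4 — holds for all the 'Yes' cases and none of the 'No' cases.
tz: length 2, passes → Yes.
yi: length 2, passes → Yes.
qqxzrb: length 6, does not satisfy this → No.
fbeolb: length 6, does not satisfy this → No.

Yes, Yes, No, No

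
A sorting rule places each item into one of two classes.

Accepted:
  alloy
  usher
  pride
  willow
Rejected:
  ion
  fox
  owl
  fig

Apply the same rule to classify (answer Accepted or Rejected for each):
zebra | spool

Accepted, Accepted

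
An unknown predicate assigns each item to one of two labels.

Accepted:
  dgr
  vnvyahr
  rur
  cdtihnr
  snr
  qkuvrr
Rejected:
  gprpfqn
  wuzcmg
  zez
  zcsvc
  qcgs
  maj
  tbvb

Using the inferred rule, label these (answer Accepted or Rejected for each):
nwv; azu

Rejected, Rejected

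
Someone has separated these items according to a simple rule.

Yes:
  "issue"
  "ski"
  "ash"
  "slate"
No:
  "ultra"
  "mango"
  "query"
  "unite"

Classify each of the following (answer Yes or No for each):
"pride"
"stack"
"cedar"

No, Yes, No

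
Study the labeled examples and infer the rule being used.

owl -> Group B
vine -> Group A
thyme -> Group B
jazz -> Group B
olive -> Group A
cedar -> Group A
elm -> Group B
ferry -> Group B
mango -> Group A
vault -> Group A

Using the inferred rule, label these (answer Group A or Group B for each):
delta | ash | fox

A rule that fits every label: has ≥ 2 vowels — true of each 'Group A' example, false of each 'Group B' one.
Group A: delta, since 2 vowels. Group B: ash, since 1 vowel. Group B: fox, since 1 vowel.

Group A, Group B, Group B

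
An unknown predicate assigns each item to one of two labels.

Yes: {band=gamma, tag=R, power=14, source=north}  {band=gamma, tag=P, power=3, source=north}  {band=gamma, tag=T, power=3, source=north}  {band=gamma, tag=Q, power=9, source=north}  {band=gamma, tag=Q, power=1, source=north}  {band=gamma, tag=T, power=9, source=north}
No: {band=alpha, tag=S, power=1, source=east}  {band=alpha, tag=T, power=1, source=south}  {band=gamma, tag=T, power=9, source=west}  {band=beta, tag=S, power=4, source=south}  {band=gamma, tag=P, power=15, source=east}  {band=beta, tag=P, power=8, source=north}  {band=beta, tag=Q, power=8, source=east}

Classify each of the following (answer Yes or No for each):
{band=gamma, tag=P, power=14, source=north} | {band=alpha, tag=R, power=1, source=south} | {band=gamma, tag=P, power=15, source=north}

Yes, No, Yes

The common property of the 'Yes' items is: source is north AND band is gamma. No 'No' item has it.
{band=gamma, tag=P, power=14, source=north} → source is north, band is gamma → Yes. {band=alpha, tag=R, power=1, source=south} → source is south, band is alpha → No. {band=gamma, tag=P, power=15, source=north} → source is north, band is gamma → Yes.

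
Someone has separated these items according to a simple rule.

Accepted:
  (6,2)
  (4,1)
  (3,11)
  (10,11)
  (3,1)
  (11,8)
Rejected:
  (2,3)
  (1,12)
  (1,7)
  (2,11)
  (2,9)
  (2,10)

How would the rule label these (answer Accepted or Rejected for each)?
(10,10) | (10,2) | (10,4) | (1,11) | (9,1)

'Accepted' ⟺ first ≥ 3.
(10,10): Accepted (first 10). (10,2): Accepted (first 10). (10,4): Accepted (first 10). (1,11): Rejected (first 1). (9,1): Accepted (first 9).

Accepted, Accepted, Accepted, Rejected, Accepted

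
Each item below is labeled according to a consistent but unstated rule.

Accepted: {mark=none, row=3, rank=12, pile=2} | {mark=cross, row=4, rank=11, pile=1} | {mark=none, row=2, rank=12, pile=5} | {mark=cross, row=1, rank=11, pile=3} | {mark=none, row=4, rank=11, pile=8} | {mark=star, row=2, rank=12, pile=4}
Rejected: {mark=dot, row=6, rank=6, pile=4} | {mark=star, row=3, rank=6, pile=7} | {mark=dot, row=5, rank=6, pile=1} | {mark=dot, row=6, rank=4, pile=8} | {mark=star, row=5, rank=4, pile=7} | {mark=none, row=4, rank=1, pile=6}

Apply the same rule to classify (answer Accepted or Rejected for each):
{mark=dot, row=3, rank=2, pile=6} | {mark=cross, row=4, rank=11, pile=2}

Every 'Accepted' example satisfies: rank ≥ 11. None of the 'Rejected' examples do.
{mark=dot, row=3, rank=2, pile=6} → rank = 2 → Rejected. {mark=cross, row=4, rank=11, pile=2} → rank = 11 → Accepted.

Rejected, Accepted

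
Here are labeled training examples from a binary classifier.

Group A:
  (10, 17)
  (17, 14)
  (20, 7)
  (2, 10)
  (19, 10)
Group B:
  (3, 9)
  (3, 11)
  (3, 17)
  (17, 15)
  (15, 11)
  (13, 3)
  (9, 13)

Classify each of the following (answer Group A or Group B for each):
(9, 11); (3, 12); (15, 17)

The classifier is using: product is even.
(9, 11) — 9·11 = 99, hence Group B.
(3, 12) — 3·12 = 36, hence Group A.
(15, 17) — 15·17 = 255, hence Group B.

Group B, Group A, Group B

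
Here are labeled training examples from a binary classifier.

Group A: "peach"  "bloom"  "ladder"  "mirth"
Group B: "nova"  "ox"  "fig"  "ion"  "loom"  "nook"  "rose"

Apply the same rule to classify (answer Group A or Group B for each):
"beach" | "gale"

Group A, Group B

The classifier is using: length ≥ 5.
"beach": length 5, meets the rule → Group A. "gale": length 4, lacks this property → Group B.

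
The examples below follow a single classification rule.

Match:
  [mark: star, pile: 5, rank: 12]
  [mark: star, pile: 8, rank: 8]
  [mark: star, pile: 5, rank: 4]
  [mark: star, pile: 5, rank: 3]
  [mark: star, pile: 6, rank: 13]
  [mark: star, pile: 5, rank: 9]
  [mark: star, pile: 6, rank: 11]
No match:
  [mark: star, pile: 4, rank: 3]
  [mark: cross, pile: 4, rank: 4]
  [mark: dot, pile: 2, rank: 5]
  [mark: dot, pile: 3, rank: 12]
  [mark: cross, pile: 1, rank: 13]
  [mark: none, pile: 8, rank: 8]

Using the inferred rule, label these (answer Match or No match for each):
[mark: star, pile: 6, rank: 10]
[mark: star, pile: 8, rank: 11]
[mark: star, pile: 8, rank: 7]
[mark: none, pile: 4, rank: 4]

All 'Match' examples share one property — mark is star AND pile ≥ 5 — and every 'No match' example lacks it.
[mark: star, pile: 6, rank: 10]: mark is star, pile = 6, matches → Match. [mark: star, pile: 8, rank: 11]: mark is star, pile = 8, matches → Match. [mark: star, pile: 8, rank: 7]: mark is star, pile = 8, matches → Match. [mark: none, pile: 4, rank: 4]: mark is none, pile = 4, doesn't qualify → No match.

Match, Match, Match, No match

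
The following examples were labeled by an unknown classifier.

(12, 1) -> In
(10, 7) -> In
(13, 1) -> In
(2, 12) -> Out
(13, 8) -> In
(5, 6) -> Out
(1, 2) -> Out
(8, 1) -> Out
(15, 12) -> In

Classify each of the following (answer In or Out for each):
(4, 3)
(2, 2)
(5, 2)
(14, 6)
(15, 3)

Out, Out, Out, In, In

The distinguishing property — first ≥ 10 — holds for all the 'In' cases and none of the 'Out' cases.
(4, 3): first 4 — doesn't qualify, so Out. (2, 2): first 2 — doesn't qualify, so Out. (5, 2): first 5 — doesn't qualify, so Out. (14, 6): first 14 — checks out, so In. (15, 3): first 15 — checks out, so In.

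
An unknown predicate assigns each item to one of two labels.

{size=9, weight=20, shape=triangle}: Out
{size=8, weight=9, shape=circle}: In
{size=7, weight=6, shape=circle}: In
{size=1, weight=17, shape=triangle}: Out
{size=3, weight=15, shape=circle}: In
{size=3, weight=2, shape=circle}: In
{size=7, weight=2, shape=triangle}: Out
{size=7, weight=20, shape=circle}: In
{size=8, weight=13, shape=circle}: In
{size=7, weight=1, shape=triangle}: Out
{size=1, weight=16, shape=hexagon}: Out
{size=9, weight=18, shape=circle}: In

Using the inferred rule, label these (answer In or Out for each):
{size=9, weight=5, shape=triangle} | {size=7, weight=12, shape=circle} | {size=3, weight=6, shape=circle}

Out, In, In

Rule: shape is circle. This holds for each 'In' example and fails for each 'Out' one.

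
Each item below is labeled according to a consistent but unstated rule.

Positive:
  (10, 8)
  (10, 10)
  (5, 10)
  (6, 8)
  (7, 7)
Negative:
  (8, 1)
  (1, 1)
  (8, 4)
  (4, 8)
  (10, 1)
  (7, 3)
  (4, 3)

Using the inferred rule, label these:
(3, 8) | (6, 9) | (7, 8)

The classifier is using: sum ≥ 14.
(3, 8) — 3+8 = 11, hence Negative.
(6, 9) — 6+9 = 15, hence Positive.
(7, 8) — 7+8 = 15, hence Positive.

Negative, Positive, Positive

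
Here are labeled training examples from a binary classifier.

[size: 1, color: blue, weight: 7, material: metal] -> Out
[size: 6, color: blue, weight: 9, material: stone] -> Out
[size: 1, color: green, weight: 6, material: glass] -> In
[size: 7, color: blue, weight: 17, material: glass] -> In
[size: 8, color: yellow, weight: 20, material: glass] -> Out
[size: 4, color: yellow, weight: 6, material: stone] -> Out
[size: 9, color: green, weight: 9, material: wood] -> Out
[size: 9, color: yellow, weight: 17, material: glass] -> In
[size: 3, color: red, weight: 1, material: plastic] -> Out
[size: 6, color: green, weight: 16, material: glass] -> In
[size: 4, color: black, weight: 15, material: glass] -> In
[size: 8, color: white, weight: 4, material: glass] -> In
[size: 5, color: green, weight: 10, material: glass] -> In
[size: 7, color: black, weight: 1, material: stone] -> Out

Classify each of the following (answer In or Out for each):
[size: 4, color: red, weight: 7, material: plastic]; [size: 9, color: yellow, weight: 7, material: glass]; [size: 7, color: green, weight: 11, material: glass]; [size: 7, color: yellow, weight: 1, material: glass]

A rule that fits every label: material is glass AND weight ≤ 17 — true of each 'In' example, false of each 'Out' one.
Out: [size: 4, color: red, weight: 7, material: plastic], since material is plastic, weight = 7.
In: [size: 9, color: yellow, weight: 7, material: glass], since material is glass, weight = 7.
In: [size: 7, color: green, weight: 11, material: glass], since material is glass, weight = 11.
In: [size: 7, color: yellow, weight: 1, material: glass], since material is glass, weight = 1.

Out, In, In, In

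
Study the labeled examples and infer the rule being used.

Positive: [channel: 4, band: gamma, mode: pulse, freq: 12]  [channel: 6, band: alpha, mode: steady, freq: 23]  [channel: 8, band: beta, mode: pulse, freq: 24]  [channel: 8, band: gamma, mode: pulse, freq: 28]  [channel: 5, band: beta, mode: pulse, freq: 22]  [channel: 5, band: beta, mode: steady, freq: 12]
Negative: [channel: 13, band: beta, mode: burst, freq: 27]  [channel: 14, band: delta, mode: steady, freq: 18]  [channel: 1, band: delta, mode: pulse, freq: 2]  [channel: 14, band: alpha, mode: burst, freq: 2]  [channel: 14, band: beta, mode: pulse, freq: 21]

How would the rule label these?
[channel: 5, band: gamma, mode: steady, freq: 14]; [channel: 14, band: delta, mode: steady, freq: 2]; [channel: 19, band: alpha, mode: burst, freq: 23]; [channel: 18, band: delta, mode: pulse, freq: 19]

Positive, Negative, Negative, Negative

The common property of the 'Positive' items is: channel ≤ 8 AND freq ≥ 12. No 'Negative' item has it.
Positive: [channel: 5, band: gamma, mode: steady, freq: 14], since channel = 5, freq = 14. Negative: [channel: 14, band: delta, mode: steady, freq: 2], since channel = 14, freq = 2. Negative: [channel: 19, band: alpha, mode: burst, freq: 23], since channel = 19, freq = 23. Negative: [channel: 18, band: delta, mode: pulse, freq: 19], since channel = 18, freq = 19.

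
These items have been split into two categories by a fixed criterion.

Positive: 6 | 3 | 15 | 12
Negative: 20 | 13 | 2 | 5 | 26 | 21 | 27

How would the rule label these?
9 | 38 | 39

Positive, Negative, Negative

One predicate separates the groups cleanly: multiple of 3 AND at most 15.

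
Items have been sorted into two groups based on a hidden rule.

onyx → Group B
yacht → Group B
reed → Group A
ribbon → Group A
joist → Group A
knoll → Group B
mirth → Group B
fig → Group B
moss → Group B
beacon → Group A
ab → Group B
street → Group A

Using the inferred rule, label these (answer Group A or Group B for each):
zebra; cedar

Group A, Group A

All 'Group A' examples share one property — has ≥ 2 vowels — and every 'Group B' example lacks it.
zebra: 2 vowels — checks out, so Group A.
cedar: 2 vowels — checks out, so Group A.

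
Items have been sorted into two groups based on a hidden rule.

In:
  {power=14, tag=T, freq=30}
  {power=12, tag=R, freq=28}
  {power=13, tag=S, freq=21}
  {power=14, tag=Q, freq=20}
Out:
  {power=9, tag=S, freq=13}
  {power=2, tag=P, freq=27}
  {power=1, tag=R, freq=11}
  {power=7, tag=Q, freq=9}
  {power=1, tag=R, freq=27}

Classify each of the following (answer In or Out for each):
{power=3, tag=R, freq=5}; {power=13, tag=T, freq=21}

Rule: power ≥ 12. This holds for each 'In' example and fails for each 'Out' one.
{power=3, tag=R, freq=5} → power = 3 → Out.
{power=13, tag=T, freq=21} → power = 13 → In.

Out, In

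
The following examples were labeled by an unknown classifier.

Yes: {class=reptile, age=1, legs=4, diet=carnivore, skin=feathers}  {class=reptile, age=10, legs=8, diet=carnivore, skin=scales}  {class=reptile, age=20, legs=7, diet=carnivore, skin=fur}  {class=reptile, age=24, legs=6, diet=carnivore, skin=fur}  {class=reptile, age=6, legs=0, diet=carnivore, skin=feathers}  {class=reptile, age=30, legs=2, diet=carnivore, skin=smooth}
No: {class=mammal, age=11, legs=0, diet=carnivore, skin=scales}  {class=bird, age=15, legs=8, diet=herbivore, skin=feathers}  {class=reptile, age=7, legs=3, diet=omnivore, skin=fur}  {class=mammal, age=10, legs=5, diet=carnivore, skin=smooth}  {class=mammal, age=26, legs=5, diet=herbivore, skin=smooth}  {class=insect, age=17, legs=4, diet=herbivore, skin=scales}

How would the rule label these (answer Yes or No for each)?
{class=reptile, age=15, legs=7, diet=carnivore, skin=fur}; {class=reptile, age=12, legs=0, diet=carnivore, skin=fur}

Yes, Yes

Every 'Yes' example satisfies: diet is carnivore AND class is reptile. None of the 'No' examples do.
{class=reptile, age=15, legs=7, diet=carnivore, skin=fur}: diet is carnivore, class is reptile — meets the rule, so Yes.
{class=reptile, age=12, legs=0, diet=carnivore, skin=fur}: diet is carnivore, class is reptile — meets the rule, so Yes.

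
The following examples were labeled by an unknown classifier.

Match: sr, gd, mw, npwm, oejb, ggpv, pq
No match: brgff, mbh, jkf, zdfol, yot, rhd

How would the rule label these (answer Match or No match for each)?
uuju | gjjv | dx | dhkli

Match, Match, Match, No match

Rule: even length. This holds for each 'Match' example and fails for each 'No match' one.
uuju: Match (length 4).
gjjv: Match (length 4).
dx: Match (length 2).
dhkli: No match (length 5).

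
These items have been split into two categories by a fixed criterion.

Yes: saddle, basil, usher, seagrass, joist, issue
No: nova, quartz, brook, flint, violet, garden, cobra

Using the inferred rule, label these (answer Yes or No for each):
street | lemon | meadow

Yes, No, No

Checking candidate rules against both groups, what survives is: contains 's'.
street: has 's' — qualifies, so Yes. lemon: no 's' — does not pass, so No. meadow: no 's' — does not pass, so No.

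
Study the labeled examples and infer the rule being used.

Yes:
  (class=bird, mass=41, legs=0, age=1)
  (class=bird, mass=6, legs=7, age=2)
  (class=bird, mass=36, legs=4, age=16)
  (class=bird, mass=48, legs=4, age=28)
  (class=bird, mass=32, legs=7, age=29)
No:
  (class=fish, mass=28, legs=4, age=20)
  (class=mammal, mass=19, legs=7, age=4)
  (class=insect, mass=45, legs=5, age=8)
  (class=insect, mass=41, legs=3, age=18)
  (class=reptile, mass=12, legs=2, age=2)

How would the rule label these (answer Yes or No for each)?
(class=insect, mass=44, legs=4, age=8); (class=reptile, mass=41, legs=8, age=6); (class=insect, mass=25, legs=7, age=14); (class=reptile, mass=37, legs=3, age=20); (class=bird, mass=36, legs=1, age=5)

The simplest hypothesis consistent with all the labels is: class is bird.
No: (class=insect, mass=44, legs=4, age=8), since class is insect.
No: (class=reptile, mass=41, legs=8, age=6), since class is reptile.
No: (class=insect, mass=25, legs=7, age=14), since class is insect.
No: (class=reptile, mass=37, legs=3, age=20), since class is reptile.
Yes: (class=bird, mass=36, legs=1, age=5), since class is bird.

No, No, No, No, Yes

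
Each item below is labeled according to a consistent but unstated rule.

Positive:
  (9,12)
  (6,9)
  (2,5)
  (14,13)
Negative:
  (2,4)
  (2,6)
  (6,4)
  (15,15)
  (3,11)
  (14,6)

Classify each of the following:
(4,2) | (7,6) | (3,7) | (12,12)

Negative, Positive, Negative, Negative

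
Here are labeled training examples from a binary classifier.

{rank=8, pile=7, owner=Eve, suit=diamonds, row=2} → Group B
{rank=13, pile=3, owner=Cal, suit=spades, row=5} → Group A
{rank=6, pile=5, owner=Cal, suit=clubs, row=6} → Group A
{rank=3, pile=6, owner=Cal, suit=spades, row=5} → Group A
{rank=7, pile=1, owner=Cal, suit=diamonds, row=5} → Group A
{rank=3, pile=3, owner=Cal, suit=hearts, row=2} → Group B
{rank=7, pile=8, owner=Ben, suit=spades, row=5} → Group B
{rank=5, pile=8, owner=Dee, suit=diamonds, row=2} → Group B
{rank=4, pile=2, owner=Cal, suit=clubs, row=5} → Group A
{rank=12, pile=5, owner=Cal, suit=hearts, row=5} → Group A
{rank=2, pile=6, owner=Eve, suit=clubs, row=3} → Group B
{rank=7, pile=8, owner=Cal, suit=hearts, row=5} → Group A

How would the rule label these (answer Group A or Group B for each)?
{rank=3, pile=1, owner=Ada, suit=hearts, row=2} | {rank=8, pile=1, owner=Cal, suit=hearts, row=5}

Group B, Group A

The distinguishing property — owner is Cal AND row ≥ 3 — holds for all the 'Group A' cases and none of the 'Group B' cases.
{rank=3, pile=1, owner=Ada, suit=hearts, row=2}: owner is Ada, row = 2, doesn't match → Group B.
{rank=8, pile=1, owner=Cal, suit=hearts, row=5}: owner is Cal, row = 5, satisfies this → Group A.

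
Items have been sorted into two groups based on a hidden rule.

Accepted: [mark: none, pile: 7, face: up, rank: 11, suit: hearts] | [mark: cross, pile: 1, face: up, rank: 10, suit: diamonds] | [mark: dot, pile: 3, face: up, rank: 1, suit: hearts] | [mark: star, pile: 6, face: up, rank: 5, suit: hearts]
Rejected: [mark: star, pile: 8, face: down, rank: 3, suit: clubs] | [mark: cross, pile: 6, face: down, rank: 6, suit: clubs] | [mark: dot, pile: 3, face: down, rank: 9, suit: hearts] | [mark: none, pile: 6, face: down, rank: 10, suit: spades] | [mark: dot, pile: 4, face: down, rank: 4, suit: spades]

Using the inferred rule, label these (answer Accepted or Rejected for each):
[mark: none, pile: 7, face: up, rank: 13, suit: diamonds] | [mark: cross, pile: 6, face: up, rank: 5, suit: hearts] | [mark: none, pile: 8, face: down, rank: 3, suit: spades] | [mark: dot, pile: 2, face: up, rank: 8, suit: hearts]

Accepted, Accepted, Rejected, Accepted

A rule that fits every label: face is up — true of each 'Accepted' example, false of each 'Rejected' one.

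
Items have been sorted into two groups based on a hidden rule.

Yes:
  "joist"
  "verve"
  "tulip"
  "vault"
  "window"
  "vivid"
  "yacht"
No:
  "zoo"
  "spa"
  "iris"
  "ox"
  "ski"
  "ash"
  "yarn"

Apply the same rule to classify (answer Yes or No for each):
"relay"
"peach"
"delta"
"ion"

Yes, Yes, Yes, No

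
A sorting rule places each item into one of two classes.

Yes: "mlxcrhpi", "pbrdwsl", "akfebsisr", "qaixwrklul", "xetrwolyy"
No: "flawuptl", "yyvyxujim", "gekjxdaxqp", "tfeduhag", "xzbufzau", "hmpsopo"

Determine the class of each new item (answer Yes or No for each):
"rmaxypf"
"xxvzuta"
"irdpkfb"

The distinguishing property — contains 'r' — holds for all the 'Yes' cases and none of the 'No' cases.
"rmaxypf" → has 'r' → Yes. "xxvzuta" → no 'r' → No. "irdpkfb" → has 'r' → Yes.

Yes, No, Yes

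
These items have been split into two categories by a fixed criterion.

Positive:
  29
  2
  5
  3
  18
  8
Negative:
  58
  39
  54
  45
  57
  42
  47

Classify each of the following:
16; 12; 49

The common property of the 'Positive' items is: at most 29. No 'Negative' item has it.
16: Positive (16 ≤ 29).
12: Positive (12 ≤ 29).
49: Negative (49 > 29).

Positive, Positive, Negative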